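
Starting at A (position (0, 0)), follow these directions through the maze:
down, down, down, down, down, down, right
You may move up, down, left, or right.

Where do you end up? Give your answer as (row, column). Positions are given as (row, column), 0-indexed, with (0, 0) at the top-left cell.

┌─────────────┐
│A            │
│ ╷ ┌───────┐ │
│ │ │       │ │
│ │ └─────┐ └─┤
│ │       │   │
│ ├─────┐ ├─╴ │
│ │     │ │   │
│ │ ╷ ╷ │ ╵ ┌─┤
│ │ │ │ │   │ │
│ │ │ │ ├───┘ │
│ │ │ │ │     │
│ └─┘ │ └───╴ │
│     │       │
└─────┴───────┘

Following directions step by step:
Start: (0, 0)
  down: (0, 0) → (1, 0)
  down: (1, 0) → (2, 0)
  down: (2, 0) → (3, 0)
  down: (3, 0) → (4, 0)
  down: (4, 0) → (5, 0)
  down: (5, 0) → (6, 0)
  right: (6, 0) → (6, 1)
Final position: (6, 1)

Path taken:

┌─────────────┐
│A            │
│ ╷ ┌───────┐ │
│↓│ │       │ │
│ │ └─────┐ └─┤
│↓│       │   │
│ ├─────┐ ├─╴ │
│↓│     │ │   │
│ │ ╷ ╷ │ ╵ ┌─┤
│↓│ │ │ │   │ │
│ │ │ │ ├───┘ │
│↓│ │ │ │     │
│ └─┘ │ └───╴ │
│↳ B  │       │
└─────┴───────┘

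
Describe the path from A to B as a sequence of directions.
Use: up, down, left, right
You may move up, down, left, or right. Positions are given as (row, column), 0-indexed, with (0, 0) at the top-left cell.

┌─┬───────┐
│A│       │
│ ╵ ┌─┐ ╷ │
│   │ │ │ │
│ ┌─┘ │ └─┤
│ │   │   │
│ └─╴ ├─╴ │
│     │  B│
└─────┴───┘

Finding the path and converting it to directions:
Path through cells: (0,0) → (1,0) → (1,1) → (0,1) → (0,2) → (0,3) → (1,3) → (2,3) → (2,4) → (3,4)
Directions: down, right, up, right, right, down, down, right, down

Solution:

┌─┬───────┐
│A│↱ → ↓  │
│ ╵ ┌─┐ ╷ │
│↳ ↑│ │↓│ │
│ ┌─┘ │ └─┤
│ │   │↳ ↓│
│ └─╴ ├─╴ │
│     │  B│
└─────┴───┘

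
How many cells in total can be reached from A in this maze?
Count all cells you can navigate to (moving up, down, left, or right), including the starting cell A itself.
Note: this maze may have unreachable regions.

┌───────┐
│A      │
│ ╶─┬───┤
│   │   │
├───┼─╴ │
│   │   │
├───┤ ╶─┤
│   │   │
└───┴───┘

Using BFS/flood-fill to find all reachable cells from A:
Maze size: 4 × 4 = 16 total cells
10 cell(s) are walled off and cannot be reached from A.
Reachable cells: 6

Reachable region (· marks reachable cells):

┌───────┐
│A · · ·│
│ ╶─┬───┤
│· ·│   │
├───┼─╴ │
│   │   │
├───┤ ╶─┤
│   │   │
└───┴───┘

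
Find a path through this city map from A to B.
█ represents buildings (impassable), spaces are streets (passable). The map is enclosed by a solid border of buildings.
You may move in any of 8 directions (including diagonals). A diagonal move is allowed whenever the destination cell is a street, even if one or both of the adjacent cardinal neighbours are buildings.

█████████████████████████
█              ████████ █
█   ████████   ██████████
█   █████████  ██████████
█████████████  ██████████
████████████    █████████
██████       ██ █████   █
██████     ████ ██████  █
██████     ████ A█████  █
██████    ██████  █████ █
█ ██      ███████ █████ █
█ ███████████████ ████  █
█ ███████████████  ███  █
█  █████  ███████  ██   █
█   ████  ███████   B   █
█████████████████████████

Finding the shortest path from A to B:
Movement: 8-directional
Path length: 7 steps
Directions: down → down-right → down → down → down-right → down-right → right

Solution:

█████████████████████████
█              ████████ █
█   ████████   ██████████
█   █████████  ██████████
█████████████  ██████████
████████████    █████████
██████       ██ █████   █
██████     ████ ██████  █
██████     ████ A█████  █
██████    ██████↘ █████ █
█ ██      ███████↓█████ █
█ ███████████████↓████  █
█ ███████████████↘ ███  █
█  █████  ███████ ↘██   █
█   ████  ███████  →B   █
█████████████████████████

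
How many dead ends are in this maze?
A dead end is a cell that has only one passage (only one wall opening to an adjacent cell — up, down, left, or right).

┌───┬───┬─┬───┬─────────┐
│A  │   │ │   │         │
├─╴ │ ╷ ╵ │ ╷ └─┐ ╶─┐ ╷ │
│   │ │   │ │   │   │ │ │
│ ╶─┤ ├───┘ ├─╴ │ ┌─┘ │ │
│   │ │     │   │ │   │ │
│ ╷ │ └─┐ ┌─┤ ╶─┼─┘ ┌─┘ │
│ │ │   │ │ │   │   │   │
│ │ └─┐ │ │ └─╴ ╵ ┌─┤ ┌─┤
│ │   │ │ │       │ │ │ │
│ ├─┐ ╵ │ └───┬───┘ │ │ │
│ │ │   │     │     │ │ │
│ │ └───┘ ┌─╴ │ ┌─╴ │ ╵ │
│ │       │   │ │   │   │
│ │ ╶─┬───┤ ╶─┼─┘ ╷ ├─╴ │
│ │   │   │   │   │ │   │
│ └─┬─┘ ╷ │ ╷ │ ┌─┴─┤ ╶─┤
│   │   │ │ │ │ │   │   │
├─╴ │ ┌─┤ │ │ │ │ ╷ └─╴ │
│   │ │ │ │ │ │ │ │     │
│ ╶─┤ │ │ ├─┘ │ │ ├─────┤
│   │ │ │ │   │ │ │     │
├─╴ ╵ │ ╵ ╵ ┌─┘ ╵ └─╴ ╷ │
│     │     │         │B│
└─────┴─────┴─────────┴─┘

Checking each cell for number of passages:

Dead ends found at positions:
  (0, 0)
  (0, 4)
  (0, 7)
  (1, 9)
  (2, 3)
  (2, 8)
  (3, 5)
  (4, 9)
  (4, 11)
  (5, 1)
  (6, 7)
  (7, 2)
  (7, 9)
  (9, 3)
  (9, 5)
  (10, 9)
  (11, 0)
  (11, 6)
  (11, 11)
Total dead ends: 19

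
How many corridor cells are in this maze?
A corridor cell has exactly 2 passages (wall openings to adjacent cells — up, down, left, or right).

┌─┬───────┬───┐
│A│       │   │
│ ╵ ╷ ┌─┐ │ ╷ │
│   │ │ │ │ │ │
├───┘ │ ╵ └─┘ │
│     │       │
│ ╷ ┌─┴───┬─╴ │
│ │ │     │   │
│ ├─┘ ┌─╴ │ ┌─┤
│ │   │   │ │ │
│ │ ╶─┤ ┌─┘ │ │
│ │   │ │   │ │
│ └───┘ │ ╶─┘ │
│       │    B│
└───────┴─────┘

Counting cells with exactly 2 passages:
Total corridor cells: 39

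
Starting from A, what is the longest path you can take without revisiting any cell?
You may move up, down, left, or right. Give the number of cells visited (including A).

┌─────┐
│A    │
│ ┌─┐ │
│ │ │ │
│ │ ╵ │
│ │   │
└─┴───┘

Finding longest simple path using DFS:
Start: (0, 0)
Longest path visits 7 cells
Path: A → right → right → down → down → left → up

Solution:

┌─────┐
│A → ↓│
│ ┌─┐ │
│ │B│↓│
│ │ ╵ │
│ │↑ ↲│
└─┴───┘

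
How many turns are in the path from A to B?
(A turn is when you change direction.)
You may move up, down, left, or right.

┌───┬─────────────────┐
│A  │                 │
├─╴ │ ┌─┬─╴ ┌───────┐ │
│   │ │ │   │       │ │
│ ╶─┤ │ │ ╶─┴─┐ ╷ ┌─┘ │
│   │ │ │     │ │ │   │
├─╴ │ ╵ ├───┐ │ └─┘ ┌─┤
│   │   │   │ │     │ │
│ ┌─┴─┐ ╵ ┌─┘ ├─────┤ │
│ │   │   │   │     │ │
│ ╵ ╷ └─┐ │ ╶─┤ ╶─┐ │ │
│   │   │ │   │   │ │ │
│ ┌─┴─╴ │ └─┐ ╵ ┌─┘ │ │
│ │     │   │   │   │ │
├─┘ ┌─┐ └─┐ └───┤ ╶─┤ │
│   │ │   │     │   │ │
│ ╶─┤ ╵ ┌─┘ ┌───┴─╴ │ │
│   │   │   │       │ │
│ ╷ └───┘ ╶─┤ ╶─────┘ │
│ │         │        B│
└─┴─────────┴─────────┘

Directions: right, down, left, down, right, down, left, down, down, right, up, right, down, right, down, left, left, down, left, down, right, down, right, right, right, up, right, up, up, left, up, up, left, up, left, up, up, up, right, right, right, down, left, down, right, right, down, down, left, down, right, down, right, up, up, right, right, down, down, left, down, right, down, left, left, left, down, right, right, right, right
Number of turns: 50

Solution:

┌───┬─────────────────┐
│A ↓│↱ → → ↓          │
├─╴ │ ┌─┬─╴ ┌───────┐ │
│↓ ↲│↑│ │↓ ↲│       │ │
│ ╶─┤ │ │ ╶─┴─┐ ╷ ┌─┘ │
│↳ ↓│↑│ │↳ → ↓│ │ │   │
├─╴ │ ╵ ├───┐ │ └─┘ ┌─┤
│↓ ↲│↑ ↰│   │↓│     │ │
│ ┌─┴─┐ ╵ ┌─┘ ├─────┤ │
│↓│↱ ↓│↑ ↰│↓ ↲│↱ → ↓│ │
│ ╵ ╷ └─┐ │ ╶─┤ ╶─┐ │ │
│↳ ↑│↳ ↓│↑│↳ ↓│↑  │↓│ │
│ ┌─┴─╴ │ └─┐ ╵ ┌─┘ │ │
│ │↓ ← ↲│↑ ↰│↳ ↑│↓ ↲│ │
├─┘ ┌─┐ └─┐ └───┤ ╶─┤ │
│↓ ↲│ │   │↑    │↳ ↓│ │
│ ╶─┤ ╵ ┌─┘ ┌───┴─╴ │ │
│↳ ↓│   │↱ ↑│↓ ← ← ↲│ │
│ ╷ └───┘ ╶─┤ ╶─────┘ │
│ │↳ → → ↑  │↳ → → → B│
└─┴─────────┴─────────┘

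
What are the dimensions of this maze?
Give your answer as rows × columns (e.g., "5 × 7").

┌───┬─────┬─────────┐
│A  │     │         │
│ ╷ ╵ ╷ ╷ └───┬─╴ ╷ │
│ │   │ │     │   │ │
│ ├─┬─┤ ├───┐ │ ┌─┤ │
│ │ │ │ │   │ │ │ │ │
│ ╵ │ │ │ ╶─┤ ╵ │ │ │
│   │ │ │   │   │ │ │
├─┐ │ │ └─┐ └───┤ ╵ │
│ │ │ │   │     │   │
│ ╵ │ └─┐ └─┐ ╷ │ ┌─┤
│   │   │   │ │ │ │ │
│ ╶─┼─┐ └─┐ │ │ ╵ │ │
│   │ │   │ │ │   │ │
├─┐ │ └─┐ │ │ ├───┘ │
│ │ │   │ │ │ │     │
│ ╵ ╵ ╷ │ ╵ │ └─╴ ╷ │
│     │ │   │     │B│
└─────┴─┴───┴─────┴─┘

Counting the maze dimensions:
Rows (vertical): 9
Columns (horizontal): 10
Dimensions: 9 × 10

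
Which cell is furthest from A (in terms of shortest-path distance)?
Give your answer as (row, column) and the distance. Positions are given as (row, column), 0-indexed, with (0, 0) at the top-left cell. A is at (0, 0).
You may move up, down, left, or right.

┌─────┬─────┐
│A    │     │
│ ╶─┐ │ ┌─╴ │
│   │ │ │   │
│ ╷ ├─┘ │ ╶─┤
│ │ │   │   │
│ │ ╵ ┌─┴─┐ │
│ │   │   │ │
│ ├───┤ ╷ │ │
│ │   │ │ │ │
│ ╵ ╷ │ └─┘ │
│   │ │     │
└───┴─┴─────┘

Computing BFS distances from A to all cells:
Furthest cell: (4, 4)
Distance: 24 steps

Path from A to the furthest cell:

┌─────┬─────┐
│A    │↱ → ↓│
│ ╶─┐ │ ┌─╴ │
│↳ ↓│ │↑│↓ ↲│
│ ╷ ├─┘ │ ╶─┤
│ │↓│↱ ↑│↳ ↓│
│ │ ╵ ┌─┴─┐ │
│ │↳ ↑│↱ ↓│↓│
│ ├───┤ ╷ │ │
│ │   │↑│B│↓│
│ ╵ ╷ │ └─┘ │
│   │ │↑ ← ↲│
└───┴─┴─────┘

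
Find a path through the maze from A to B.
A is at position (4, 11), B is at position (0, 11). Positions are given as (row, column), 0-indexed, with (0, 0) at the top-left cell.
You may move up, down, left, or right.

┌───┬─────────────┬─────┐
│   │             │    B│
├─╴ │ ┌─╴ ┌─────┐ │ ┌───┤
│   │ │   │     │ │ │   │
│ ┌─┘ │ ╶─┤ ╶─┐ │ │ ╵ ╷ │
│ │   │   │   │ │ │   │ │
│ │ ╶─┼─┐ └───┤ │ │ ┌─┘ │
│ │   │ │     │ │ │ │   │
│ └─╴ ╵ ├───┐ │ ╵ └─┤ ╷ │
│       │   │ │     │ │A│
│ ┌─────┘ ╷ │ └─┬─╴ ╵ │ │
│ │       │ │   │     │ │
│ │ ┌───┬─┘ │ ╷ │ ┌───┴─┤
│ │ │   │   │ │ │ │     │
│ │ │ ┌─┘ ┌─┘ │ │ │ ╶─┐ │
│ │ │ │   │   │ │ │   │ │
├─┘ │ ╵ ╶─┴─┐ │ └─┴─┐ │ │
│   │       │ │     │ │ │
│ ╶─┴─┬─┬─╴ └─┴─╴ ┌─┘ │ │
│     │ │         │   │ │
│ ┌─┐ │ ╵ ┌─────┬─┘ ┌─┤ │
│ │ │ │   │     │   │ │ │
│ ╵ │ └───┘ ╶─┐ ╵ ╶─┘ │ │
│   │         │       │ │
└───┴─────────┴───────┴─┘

Finding the shortest path from (4, 11) to (0, 11):
Path length: 10 steps
Directions: up → up → up → left → down → left → up → up → right → right

Solution:

┌───┬─────────────┬─────┐
│   │             │↱ → B│
├─╴ │ ┌─╴ ┌─────┐ │ ┌───┤
│   │ │   │     │ │↑│↓ ↰│
│ ┌─┘ │ ╶─┤ ╶─┐ │ │ ╵ ╷ │
│ │   │   │   │ │ │↑ ↲│↑│
│ │ ╶─┼─┐ └───┤ │ │ ┌─┘ │
│ │   │ │     │ │ │ │  ↑│
│ └─╴ ╵ ├───┐ │ ╵ └─┤ ╷ │
│       │   │ │     │ │A│
│ ┌─────┘ ╷ │ └─┬─╴ ╵ │ │
│ │       │ │   │     │ │
│ │ ┌───┬─┘ │ ╷ │ ┌───┴─┤
│ │ │   │   │ │ │ │     │
│ │ │ ┌─┘ ┌─┘ │ │ │ ╶─┐ │
│ │ │ │   │   │ │ │   │ │
├─┘ │ ╵ ╶─┴─┐ │ └─┴─┐ │ │
│   │       │ │     │ │ │
│ ╶─┴─┬─┬─╴ └─┴─╴ ┌─┘ │ │
│     │ │         │   │ │
│ ┌─┐ │ ╵ ┌─────┬─┘ ┌─┤ │
│ │ │ │   │     │   │ │ │
│ ╵ │ └───┘ ╶─┐ ╵ ╶─┘ │ │
│   │         │       │ │
└───┴─────────┴───────┴─┘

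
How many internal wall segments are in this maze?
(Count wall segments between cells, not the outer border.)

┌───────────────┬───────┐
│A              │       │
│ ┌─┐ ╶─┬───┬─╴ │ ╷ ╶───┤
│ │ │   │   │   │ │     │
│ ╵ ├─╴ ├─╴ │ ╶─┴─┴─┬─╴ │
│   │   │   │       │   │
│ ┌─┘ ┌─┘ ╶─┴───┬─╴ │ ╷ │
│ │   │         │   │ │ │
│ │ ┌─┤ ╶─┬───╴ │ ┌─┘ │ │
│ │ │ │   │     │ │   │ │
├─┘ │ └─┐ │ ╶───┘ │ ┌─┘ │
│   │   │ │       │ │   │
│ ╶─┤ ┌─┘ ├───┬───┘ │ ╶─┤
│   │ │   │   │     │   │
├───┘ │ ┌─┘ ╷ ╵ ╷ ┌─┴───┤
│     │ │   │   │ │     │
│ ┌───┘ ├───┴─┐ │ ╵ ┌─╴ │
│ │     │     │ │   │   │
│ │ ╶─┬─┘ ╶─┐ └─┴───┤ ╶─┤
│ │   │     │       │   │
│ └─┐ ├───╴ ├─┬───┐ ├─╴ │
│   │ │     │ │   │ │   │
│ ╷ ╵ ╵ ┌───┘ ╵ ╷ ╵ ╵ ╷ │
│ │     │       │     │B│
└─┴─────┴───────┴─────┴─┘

Counting internal wall segments:
Total internal walls: 121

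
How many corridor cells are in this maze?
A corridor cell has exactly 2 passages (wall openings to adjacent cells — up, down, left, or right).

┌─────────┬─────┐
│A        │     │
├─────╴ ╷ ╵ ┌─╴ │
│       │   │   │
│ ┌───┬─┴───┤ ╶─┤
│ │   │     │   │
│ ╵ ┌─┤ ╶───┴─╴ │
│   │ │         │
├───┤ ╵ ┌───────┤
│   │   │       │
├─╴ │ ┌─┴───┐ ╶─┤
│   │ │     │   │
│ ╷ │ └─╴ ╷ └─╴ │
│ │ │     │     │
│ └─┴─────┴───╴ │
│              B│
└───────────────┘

Counting cells with exactly 2 passages:
Total corridor cells: 48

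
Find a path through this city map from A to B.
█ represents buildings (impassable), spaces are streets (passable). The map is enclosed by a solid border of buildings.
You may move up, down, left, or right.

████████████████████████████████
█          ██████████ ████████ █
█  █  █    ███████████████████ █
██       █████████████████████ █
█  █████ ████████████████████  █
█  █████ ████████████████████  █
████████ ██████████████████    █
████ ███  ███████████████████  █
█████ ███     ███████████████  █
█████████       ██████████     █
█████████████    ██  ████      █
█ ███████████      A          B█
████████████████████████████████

Finding the shortest path from A to B:
Movement: cardinal only
Path length: 11 steps
Directions: right → right → right → right → right → right → right → right → right → right → right

Solution:

████████████████████████████████
█          ██████████ ████████ █
█  █  █    ███████████████████ █
██       █████████████████████ █
█  █████ ████████████████████  █
█  █████ ████████████████████  █
████████ ██████████████████    █
████ ███  ███████████████████  █
█████ ███     ███████████████  █
█████████       ██████████     █
█████████████    ██  ████      █
█ ███████████      A→→→→→→→→→→B█
████████████████████████████████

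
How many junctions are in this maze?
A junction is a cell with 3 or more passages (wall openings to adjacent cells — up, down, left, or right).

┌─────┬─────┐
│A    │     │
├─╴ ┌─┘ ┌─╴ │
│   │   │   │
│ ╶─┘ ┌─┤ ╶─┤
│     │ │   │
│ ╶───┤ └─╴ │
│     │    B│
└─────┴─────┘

Checking each cell for number of passages:

Junctions found (3+ passages):
  (0, 1): 3 passages
  (2, 0): 3 passages
Total junctions: 2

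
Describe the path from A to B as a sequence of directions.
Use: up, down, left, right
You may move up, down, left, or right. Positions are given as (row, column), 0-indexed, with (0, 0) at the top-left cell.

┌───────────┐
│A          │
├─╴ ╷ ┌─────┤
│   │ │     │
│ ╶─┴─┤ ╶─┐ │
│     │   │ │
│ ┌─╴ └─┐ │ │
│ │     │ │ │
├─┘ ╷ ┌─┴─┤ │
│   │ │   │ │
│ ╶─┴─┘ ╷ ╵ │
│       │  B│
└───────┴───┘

Finding the path and converting it to directions:
Path through cells: (0,0) → (0,1) → (1,1) → (1,0) → (2,0) → (2,1) → (2,2) → (3,2) → (3,1) → (4,1) → (4,0) → (5,0) → (5,1) → (5,2) → (5,3) → (4,3) → (4,4) → (5,4) → (5,5)
Directions: right, down, left, down, right, right, down, left, down, left, down, right, right, right, up, right, down, right

Solution:

┌───────────┐
│A ↓        │
├─╴ ╷ ┌─────┤
│↓ ↲│ │     │
│ ╶─┴─┤ ╶─┐ │
│↳ → ↓│   │ │
│ ┌─╴ └─┐ │ │
│ │↓ ↲  │ │ │
├─┘ ╷ ┌─┴─┤ │
│↓ ↲│ │↱ ↓│ │
│ ╶─┴─┘ ╷ ╵ │
│↳ → → ↑│↳ B│
└───────┴───┘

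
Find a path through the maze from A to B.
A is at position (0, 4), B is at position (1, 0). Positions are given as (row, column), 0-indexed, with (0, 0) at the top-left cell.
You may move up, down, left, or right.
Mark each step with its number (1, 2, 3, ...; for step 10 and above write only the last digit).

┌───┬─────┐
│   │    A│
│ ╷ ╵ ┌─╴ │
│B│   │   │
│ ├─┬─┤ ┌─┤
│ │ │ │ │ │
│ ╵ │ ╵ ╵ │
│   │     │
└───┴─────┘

Finding the shortest path from (0, 4) to (1, 0):
Path length: 7 steps
Directions: left → left → down → left → up → left → down

Solution:

┌───┬─────┐
│6 5│2 1 A│
│ ╷ ╵ ┌─╴ │
│B│4 3│   │
│ ├─┬─┤ ┌─┤
│ │ │ │ │ │
│ ╵ │ ╵ ╵ │
│   │     │
└───┴─────┘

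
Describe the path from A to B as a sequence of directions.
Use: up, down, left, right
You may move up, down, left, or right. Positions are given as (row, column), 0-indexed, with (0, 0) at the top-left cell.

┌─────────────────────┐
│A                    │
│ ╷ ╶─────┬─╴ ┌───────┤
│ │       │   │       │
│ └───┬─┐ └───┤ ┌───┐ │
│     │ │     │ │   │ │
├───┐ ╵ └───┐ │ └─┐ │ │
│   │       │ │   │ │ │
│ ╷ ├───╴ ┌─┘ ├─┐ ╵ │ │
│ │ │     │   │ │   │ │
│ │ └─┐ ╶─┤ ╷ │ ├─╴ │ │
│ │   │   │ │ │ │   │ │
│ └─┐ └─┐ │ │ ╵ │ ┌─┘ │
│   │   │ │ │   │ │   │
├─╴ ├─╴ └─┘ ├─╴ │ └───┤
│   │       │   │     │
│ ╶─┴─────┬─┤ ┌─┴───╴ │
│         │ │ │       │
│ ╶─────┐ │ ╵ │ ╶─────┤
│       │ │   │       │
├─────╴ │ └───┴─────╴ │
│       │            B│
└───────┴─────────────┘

Finding the path and converting it to directions:
Path through cells: (0,0) → (0,1) → (1,1) → (1,2) → (1,3) → (1,4) → (2,4) → (2,5) → (2,6) → (3,6) → (4,6) → (4,5) → (5,5) → (6,5) → (7,5) → (7,4) → (7,3) → (6,3) → (6,2) → (5,2) → (5,1) → (4,1) → (3,1) → (3,0) → (4,0) → (5,0) → (6,0) → (6,1) → (7,1) → (7,0) → (8,0) → (8,1) → (8,2) → (8,3) → (8,4) → (9,4) → (10,4) → (10,5) → (10,6) → (10,7) → (10,8) → (10,9) → (10,10)
Directions: right, down, right, right, right, down, right, right, down, down, left, down, down, down, left, left, up, left, up, left, up, up, left, down, down, down, right, down, left, down, right, right, right, right, down, down, right, right, right, right, right, right

Solution:

┌─────────────────────┐
│A ↓                  │
│ ╷ ╶─────┬─╴ ┌───────┤
│ │↳ → → ↓│   │       │
│ └───┬─┐ └───┤ ┌───┐ │
│     │ │↳ → ↓│ │   │ │
├───┐ ╵ └───┐ │ └─┐ │ │
│↓ ↰│       │↓│   │ │ │
│ ╷ ├───╴ ┌─┘ ├─┐ ╵ │ │
│↓│↑│     │↓ ↲│ │   │ │
│ │ └─┐ ╶─┤ ╷ │ ├─╴ │ │
│↓│↑ ↰│   │↓│ │ │   │ │
│ └─┐ └─┐ │ │ ╵ │ ┌─┘ │
│↳ ↓│↑ ↰│ │↓│   │ │   │
├─╴ ├─╴ └─┘ ├─╴ │ └───┤
│↓ ↲│  ↑ ← ↲│   │     │
│ ╶─┴─────┬─┤ ┌─┴───╴ │
│↳ → → → ↓│ │ │       │
│ ╶─────┐ │ ╵ │ ╶─────┤
│       │↓│   │       │
├─────╴ │ └───┴─────╴ │
│       │↳ → → → → → B│
└───────┴─────────────┘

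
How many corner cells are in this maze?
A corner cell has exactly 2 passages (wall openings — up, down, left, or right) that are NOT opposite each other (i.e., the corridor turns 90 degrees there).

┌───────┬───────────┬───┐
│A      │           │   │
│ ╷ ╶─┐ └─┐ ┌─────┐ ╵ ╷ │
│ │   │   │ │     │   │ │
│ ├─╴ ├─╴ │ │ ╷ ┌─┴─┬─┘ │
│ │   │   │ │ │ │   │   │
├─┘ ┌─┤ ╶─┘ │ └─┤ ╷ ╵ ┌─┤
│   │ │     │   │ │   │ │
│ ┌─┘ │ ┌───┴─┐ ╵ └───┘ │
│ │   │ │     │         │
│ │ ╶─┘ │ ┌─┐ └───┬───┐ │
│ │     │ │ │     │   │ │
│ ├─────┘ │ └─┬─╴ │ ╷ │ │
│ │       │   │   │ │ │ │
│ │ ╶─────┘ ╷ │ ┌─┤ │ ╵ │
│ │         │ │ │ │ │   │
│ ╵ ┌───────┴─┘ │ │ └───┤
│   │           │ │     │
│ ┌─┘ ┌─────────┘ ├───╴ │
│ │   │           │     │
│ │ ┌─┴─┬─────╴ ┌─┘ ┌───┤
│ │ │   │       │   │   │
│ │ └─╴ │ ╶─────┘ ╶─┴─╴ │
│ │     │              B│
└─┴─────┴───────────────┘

Counting corner cells (2 non-opposite passages):
Total corners: 66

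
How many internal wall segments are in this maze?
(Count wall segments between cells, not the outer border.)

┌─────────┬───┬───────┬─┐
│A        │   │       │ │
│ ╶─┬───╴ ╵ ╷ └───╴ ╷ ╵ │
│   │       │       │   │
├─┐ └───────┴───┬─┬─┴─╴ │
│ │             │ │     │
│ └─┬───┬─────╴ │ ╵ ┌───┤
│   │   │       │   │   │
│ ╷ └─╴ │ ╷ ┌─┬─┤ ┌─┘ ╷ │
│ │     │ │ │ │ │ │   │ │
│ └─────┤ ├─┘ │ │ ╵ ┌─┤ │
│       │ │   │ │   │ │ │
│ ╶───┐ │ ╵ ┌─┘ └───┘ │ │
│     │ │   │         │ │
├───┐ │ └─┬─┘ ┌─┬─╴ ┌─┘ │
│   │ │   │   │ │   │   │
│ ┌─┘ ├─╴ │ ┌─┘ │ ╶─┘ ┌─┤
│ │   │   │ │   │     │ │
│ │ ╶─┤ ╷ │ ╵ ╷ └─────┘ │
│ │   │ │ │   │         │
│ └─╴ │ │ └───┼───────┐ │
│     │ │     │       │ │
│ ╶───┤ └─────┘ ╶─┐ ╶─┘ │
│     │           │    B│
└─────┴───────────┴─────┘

Counting internal wall segments:
Total internal walls: 121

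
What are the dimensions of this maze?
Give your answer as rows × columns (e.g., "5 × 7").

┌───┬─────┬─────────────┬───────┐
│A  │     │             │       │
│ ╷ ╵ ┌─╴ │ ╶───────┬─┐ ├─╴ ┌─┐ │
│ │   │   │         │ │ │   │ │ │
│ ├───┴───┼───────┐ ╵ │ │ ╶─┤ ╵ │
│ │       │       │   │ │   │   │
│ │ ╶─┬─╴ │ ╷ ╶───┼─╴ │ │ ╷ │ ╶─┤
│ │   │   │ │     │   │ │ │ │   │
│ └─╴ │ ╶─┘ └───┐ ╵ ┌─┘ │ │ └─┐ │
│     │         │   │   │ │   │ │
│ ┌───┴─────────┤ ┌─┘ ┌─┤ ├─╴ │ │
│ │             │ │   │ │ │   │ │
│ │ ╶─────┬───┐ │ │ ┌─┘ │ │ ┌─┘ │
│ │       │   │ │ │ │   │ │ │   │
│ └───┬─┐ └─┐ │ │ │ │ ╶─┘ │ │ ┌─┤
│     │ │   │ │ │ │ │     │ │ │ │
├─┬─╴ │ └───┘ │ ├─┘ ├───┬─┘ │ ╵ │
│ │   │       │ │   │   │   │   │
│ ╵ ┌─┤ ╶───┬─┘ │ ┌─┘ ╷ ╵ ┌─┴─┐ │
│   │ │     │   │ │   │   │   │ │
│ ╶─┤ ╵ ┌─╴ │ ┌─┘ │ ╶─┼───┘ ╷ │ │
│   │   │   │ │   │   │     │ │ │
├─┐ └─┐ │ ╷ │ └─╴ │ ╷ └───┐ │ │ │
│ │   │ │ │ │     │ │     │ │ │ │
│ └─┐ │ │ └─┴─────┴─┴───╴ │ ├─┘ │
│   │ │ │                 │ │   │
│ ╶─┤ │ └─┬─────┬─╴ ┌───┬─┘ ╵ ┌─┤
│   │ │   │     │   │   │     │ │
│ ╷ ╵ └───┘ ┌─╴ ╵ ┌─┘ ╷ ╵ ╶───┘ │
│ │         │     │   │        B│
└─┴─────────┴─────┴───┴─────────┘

Counting the maze dimensions:
Rows (vertical): 15
Columns (horizontal): 16
Dimensions: 15 × 16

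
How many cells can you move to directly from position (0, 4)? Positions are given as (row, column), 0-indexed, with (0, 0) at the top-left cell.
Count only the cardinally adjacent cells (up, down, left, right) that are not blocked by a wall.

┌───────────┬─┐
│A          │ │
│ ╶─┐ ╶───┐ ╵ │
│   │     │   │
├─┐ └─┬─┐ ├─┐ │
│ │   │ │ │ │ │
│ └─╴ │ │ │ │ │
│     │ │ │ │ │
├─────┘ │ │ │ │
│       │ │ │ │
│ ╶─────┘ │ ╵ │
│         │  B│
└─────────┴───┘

Checking passable neighbors of (0, 4):
Neighbors: (0, 3), (0, 5)
Count: 2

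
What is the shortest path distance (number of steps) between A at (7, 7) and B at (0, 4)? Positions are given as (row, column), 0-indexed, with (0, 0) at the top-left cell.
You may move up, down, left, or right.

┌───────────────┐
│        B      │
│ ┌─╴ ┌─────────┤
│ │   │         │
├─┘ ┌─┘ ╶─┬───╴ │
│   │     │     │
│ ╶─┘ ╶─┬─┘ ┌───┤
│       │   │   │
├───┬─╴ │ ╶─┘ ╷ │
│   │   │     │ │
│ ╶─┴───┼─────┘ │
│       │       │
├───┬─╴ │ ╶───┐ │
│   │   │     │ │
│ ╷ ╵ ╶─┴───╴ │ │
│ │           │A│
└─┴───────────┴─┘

Finding path from (7, 7) to (0, 4):
Path: (7,7) → (6,7) → (5,7) → (4,7) → (3,7) → (3,6) → (4,6) → (4,5) → (4,4) → (3,4) → (3,5) → (2,5) → (2,6) → (2,7) → (1,7) → (1,6) → (1,5) → (1,4) → (1,3) → (2,3) → (2,2) → (3,2) → (3,1) → (3,0) → (2,0) → (2,1) → (1,1) → (1,2) → (0,2) → (0,3) → (0,4)
Distance: 30 steps

Solution:

┌───────────────┐
│    ↱ → B      │
│ ┌─╴ ┌─────────┤
│ │↱ ↑│↓ ← ← ← ↰│
├─┘ ┌─┘ ╶─┬───╴ │
│↱ ↑│↓ ↲  │↱ → ↑│
│ ╶─┘ ╶─┬─┘ ┌───┤
│↑ ← ↲  │↱ ↑│↓ ↰│
├───┬─╴ │ ╶─┘ ╷ │
│   │   │↑ ← ↲│↑│
│ ╶─┴───┼─────┘ │
│       │      ↑│
├───┬─╴ │ ╶───┐ │
│   │   │     │↑│
│ ╷ ╵ ╶─┴───╴ │ │
│ │           │A│
└─┴───────────┴─┘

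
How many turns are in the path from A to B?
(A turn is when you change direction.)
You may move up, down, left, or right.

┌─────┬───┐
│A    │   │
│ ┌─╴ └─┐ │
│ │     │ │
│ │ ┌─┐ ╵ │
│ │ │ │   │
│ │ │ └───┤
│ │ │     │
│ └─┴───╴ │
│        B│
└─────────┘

Directions: down, down, down, down, right, right, right, right
Number of turns: 1

Solution:

┌─────┬───┐
│A    │   │
│ ┌─╴ └─┐ │
│↓│     │ │
│ │ ┌─┐ ╵ │
│↓│ │ │   │
│ │ │ └───┤
│↓│ │     │
│ └─┴───╴ │
│↳ → → → B│
└─────────┘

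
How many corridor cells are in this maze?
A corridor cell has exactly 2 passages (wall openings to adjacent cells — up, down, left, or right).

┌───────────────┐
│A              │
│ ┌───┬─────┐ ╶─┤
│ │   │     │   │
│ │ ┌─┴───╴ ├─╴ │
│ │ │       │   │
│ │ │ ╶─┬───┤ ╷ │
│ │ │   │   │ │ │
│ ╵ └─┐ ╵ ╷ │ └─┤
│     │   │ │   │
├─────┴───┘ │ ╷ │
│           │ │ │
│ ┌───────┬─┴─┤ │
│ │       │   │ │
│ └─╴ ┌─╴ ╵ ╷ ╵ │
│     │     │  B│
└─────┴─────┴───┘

Counting cells with exactly 2 passages:
Total corridor cells: 50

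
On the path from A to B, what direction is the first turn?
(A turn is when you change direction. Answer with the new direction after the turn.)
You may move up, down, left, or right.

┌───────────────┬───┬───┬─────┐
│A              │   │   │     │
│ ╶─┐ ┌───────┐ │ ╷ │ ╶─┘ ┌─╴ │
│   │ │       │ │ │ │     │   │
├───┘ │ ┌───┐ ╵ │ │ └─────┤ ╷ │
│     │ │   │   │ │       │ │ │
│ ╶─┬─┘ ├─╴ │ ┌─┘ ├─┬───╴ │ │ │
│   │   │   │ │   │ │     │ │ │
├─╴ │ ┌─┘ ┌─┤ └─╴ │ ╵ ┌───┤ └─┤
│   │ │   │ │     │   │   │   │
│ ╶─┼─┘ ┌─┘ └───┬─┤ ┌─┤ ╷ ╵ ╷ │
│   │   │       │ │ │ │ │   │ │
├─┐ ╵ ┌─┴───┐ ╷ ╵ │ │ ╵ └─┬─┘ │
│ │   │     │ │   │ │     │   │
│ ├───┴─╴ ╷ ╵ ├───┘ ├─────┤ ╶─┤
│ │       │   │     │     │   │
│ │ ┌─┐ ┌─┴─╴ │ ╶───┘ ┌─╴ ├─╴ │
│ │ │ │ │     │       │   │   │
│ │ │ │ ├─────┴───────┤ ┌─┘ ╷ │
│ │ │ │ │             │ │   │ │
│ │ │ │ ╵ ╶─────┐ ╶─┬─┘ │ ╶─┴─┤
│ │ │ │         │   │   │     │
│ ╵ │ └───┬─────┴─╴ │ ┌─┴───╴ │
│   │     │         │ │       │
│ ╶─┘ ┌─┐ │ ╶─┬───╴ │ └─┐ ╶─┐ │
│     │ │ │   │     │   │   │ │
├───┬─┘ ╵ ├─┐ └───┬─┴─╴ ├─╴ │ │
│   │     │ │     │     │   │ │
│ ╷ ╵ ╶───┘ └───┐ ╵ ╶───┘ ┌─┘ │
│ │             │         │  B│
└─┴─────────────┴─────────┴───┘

Directions: right, right, right, right, right, right, right, down, down, left, down, down, right, right, up, up, up, up, right, down, down, right, right, right, down, left, left, down, left, down, down, down, left, left, down, right, right, right, up, right, right, down, left, down, down, left, down, down, right, down, left, left, down, right, right, right, up, right, up, left, up, right, right, down, down, down
First turn direction: down

Solution:

┌───────────────┬───┬───┬─────┐
│A → → → → → → ↓│↱ ↓│   │     │
│ ╶─┐ ┌───────┐ │ ╷ │ ╶─┘ ┌─╴ │
│   │ │       │↓│↑│↓│     │   │
├───┘ │ ┌───┐ ╵ │ │ └─────┤ ╷ │
│     │ │   │↓ ↲│↑│↳ → → ↓│ │ │
│ ╶─┬─┘ ├─╴ │ ┌─┘ ├─┬───╴ │ │ │
│   │   │   │↓│  ↑│ │↓ ← ↲│ │ │
├─╴ │ ┌─┘ ┌─┤ └─╴ │ ╵ ┌───┤ └─┤
│   │ │   │ │↳ → ↑│↓ ↲│   │   │
│ ╶─┼─┘ ┌─┘ └───┬─┤ ┌─┤ ╷ ╵ ╷ │
│   │   │       │ │↓│ │ │   │ │
├─┐ ╵ ┌─┴───┐ ╷ ╵ │ │ ╵ └─┬─┘ │
│ │   │     │ │   │↓│     │   │
│ ├───┴─╴ ╷ ╵ ├───┘ ├─────┤ ╶─┤
│ │       │   │↓ ← ↲│↱ → ↓│   │
│ │ ┌─┐ ┌─┴─╴ │ ╶───┘ ┌─╴ ├─╴ │
│ │ │ │ │     │↳ → → ↑│↓ ↲│   │
│ │ │ │ ├─────┴───────┤ ┌─┘ ╷ │
│ │ │ │ │             │↓│   │ │
│ │ │ │ ╵ ╶─────┐ ╶─┬─┘ │ ╶─┴─┤
│ │ │ │         │   │↓ ↲│     │
│ ╵ │ └───┬─────┴─╴ │ ┌─┴───╴ │
│   │     │         │↓│  ↱ → ↓│
│ ╶─┘ ┌─┐ │ ╶─┬───╴ │ └─┐ ╶─┐ │
│     │ │ │   │     │↳ ↓│↑ ↰│↓│
├───┬─┘ ╵ ├─┐ └───┬─┴─╴ ├─╴ │ │
│   │     │ │     │↓ ← ↲│↱ ↑│↓│
│ ╷ ╵ ╶───┘ └───┐ ╵ ╶───┘ ┌─┘ │
│ │             │  ↳ → → ↑│  B│
└─┴─────────────┴─────────┴───┘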